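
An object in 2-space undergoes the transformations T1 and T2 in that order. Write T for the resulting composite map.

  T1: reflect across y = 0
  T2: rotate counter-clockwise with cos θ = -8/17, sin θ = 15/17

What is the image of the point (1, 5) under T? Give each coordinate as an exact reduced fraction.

T(p) = (67/17, 55/17)

T1 reflect across y = 0: (1, 5) → (1, -5)
T2 rotate counter-clockwise with cos θ = -8/17, sin θ = 15/17: (1, -5) → (67/17, 55/17)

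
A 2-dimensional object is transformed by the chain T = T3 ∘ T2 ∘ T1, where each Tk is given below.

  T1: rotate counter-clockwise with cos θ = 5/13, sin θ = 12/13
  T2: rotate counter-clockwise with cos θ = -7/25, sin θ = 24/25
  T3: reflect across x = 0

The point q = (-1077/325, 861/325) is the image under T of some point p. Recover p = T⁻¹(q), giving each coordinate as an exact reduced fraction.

T1 = [5/13 -12/13 0; 12/13 5/13 0; 0 0 1]
T2·T1 = [-323/325 -36/325 0; 36/325 -323/325 0; 0 0 1]
T3·…·T1 = [323/325 36/325 0; 36/325 -323/325 0; 0 0 1]
det M = -1; M⁻¹ = [323/325 36/325 0; 36/325 -323/325 0; 0 0 1]
M⁻¹ · (-1077/325, 861/325)ᵀ = (-3, -3)ᵀ

p = (-3, -3)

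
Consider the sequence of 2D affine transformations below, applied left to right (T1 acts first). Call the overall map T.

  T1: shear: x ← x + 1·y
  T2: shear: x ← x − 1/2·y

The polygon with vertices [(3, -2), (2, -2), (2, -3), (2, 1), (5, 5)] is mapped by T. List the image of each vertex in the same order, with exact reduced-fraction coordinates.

image vertices: (2, -2), (1, -2), (1/2, -3), (5/2, 1), (15/2, 5)

T1 shear: x ← x + 1·y: (3, -2) → (1, -2); (2, -2) → (0, -2); (2, -3) → (-1, -3); (2, 1) → (3, 1); (5, 5) → (10, 5)
T2 shear: x ← x − 1/2·y: (1, -2) → (2, -2); (0, -2) → (1, -2); (-1, -3) → (1/2, -3); (3, 1) → (5/2, 1); (10, 5) → (15/2, 5)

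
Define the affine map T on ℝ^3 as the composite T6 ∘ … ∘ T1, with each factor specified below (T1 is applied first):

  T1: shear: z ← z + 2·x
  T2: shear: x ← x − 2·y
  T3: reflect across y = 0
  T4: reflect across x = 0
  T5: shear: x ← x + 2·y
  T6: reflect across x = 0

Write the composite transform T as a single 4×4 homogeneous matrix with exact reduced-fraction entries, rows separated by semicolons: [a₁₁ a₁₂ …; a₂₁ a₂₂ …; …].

T1 = [1 0 0 0; 0 1 0 0; 2 0 1 0; 0 0 0 1]
T2·T1 = [1 -2 0 0; 0 1 0 0; 2 0 1 0; 0 0 0 1]
T3·…·T1 = [1 -2 0 0; 0 -1 0 0; 2 0 1 0; 0 0 0 1]
T4·…·T1 = [-1 2 0 0; 0 -1 0 0; 2 0 1 0; 0 0 0 1]
T5·…·T1 = [-1 0 0 0; 0 -1 0 0; 2 0 1 0; 0 0 0 1]
T6·…·T1 = [1 0 0 0; 0 -1 0 0; 2 0 1 0; 0 0 0 1]

T = [1 0 0 0; 0 -1 0 0; 2 0 1 0; 0 0 0 1]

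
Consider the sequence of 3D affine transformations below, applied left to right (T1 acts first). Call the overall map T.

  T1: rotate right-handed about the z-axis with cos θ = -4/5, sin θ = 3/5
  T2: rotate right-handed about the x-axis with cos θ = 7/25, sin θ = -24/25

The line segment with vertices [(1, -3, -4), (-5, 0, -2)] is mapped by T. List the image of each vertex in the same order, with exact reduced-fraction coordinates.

T1 rotate right-handed about the z-axis with cos θ = -4/5, sin θ = 3/5: (1, -3, -4) → (1, 3, -4); (-5, 0, -2) → (4, -3, -2)
T2 rotate right-handed about the x-axis with cos θ = 7/25, sin θ = -24/25: (1, 3, -4) → (1, -3, -4); (4, -3, -2) → (4, -69/25, 58/25)

image vertices: (1, -3, -4), (4, -69/25, 58/25)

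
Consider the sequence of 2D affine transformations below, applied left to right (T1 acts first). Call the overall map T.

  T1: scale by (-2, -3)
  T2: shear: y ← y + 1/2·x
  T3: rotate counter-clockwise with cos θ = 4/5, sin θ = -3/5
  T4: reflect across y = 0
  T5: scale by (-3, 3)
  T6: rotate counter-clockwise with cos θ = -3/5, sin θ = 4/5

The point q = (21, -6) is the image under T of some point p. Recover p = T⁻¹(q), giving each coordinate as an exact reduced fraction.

T1 = [-2 0 0; 0 -3 0; 0 0 1]
T2·T1 = [-2 0 0; -1 -3 0; 0 0 1]
T3·…·T1 = [-11/5 -9/5 0; 2/5 -12/5 0; 0 0 1]
T4·…·T1 = [-11/5 -9/5 0; -2/5 12/5 0; 0 0 1]
T5·…·T1 = [33/5 27/5 0; -6/5 36/5 0; 0 0 1]
T6·…·T1 = [-3 -9 0; 6 0 0; 0 0 1]
det M = 54; M⁻¹ = [0 1/6 0; -1/9 -1/18 0; 0 0 1]
M⁻¹ · (21, -6)ᵀ = (-1, -2)ᵀ

p = (-1, -2)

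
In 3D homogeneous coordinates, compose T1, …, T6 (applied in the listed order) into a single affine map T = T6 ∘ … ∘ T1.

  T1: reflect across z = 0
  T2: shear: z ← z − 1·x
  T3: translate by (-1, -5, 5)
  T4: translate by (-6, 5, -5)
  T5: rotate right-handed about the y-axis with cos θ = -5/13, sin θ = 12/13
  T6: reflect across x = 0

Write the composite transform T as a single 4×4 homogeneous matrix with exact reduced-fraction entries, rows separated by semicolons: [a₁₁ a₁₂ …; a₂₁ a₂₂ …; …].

T = [17/13 0 12/13 -35/13; 0 1 0 0; -7/13 0 5/13 84/13; 0 0 0 1]

T1 = [1 0 0 0; 0 1 0 0; 0 0 -1 0; 0 0 0 1]
T2·T1 = [1 0 0 0; 0 1 0 0; -1 0 -1 0; 0 0 0 1]
T3·…·T1 = [1 0 0 -1; 0 1 0 -5; -1 0 -1 5; 0 0 0 1]
T4·…·T1 = [1 0 0 -7; 0 1 0 0; -1 0 -1 0; 0 0 0 1]
T5·…·T1 = [-17/13 0 -12/13 35/13; 0 1 0 0; -7/13 0 5/13 84/13; 0 0 0 1]
T6·…·T1 = [17/13 0 12/13 -35/13; 0 1 0 0; -7/13 0 5/13 84/13; 0 0 0 1]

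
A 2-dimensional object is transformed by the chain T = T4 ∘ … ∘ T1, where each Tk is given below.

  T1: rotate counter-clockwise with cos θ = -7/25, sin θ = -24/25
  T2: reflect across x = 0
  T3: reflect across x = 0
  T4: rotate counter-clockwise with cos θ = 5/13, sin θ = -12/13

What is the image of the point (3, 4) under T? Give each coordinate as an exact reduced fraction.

T1 rotate counter-clockwise with cos θ = -7/25, sin θ = -24/25: (3, 4) → (3, -4)
T2 reflect across x = 0: (3, -4) → (-3, -4)
T3 reflect across x = 0: (-3, -4) → (3, -4)
T4 rotate counter-clockwise with cos θ = 5/13, sin θ = -12/13: (3, -4) → (-33/13, -56/13)

T(p) = (-33/13, -56/13)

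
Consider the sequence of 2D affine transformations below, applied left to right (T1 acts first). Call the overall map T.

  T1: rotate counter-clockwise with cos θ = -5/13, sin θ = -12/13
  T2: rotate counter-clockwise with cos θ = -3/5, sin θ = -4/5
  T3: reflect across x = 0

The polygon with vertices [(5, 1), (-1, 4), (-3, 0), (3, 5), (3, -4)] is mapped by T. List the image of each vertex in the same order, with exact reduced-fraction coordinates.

image vertices: (17/5, 19/5), (191/65, -188/65), (-99/65, -168/65), (379/65, 3/65), (-25/13, 60/13)

T1 rotate counter-clockwise with cos θ = -5/13, sin θ = -12/13: (5, 1) → (-1, -5); (-1, 4) → (53/13, -8/13); (-3, 0) → (15/13, 36/13); (3, 5) → (45/13, -61/13); (3, -4) → (-63/13, -16/13)
T2 rotate counter-clockwise with cos θ = -3/5, sin θ = -4/5: (-1, -5) → (-17/5, 19/5); (53/13, -8/13) → (-191/65, -188/65); (15/13, 36/13) → (99/65, -168/65); (45/13, -61/13) → (-379/65, 3/65); (-63/13, -16/13) → (25/13, 60/13)
T3 reflect across x = 0: (-17/5, 19/5) → (17/5, 19/5); (-191/65, -188/65) → (191/65, -188/65); (99/65, -168/65) → (-99/65, -168/65); (-379/65, 3/65) → (379/65, 3/65); (25/13, 60/13) → (-25/13, 60/13)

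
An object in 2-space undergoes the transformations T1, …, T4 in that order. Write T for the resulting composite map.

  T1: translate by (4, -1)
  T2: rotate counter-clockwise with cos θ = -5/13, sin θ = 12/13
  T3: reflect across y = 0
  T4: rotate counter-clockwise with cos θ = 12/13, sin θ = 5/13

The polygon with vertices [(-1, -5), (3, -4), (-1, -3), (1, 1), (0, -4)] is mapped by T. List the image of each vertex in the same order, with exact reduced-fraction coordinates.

T1 translate by (4, -1): (-1, -5) → (3, -6); (3, -4) → (7, -5); (-1, -3) → (3, -4); (1, 1) → (5, 0); (0, -4) → (4, -5)
T2 rotate counter-clockwise with cos θ = -5/13, sin θ = 12/13: (3, -6) → (57/13, 66/13); (7, -5) → (25/13, 109/13); (3, -4) → (33/13, 56/13); (5, 0) → (-25/13, 60/13); (4, -5) → (40/13, 73/13)
T3 reflect across y = 0: (57/13, 66/13) → (57/13, -66/13); (25/13, 109/13) → (25/13, -109/13); (33/13, 56/13) → (33/13, -56/13); (-25/13, 60/13) → (-25/13, -60/13); (40/13, 73/13) → (40/13, -73/13)
T4 rotate counter-clockwise with cos θ = 12/13, sin θ = 5/13: (57/13, -66/13) → (6, -3); (25/13, -109/13) → (5, -7); (33/13, -56/13) → (4, -3); (-25/13, -60/13) → (0, -5); (40/13, -73/13) → (5, -4)

image vertices: (6, -3), (5, -7), (4, -3), (0, -5), (5, -4)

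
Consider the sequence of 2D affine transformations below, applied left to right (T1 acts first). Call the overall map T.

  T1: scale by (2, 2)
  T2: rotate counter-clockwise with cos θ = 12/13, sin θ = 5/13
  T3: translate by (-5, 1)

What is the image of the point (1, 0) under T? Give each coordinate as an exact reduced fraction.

T(p) = (-41/13, 23/13)

T1 scale by (2, 2): (1, 0) → (2, 0)
T2 rotate counter-clockwise with cos θ = 12/13, sin θ = 5/13: (2, 0) → (24/13, 10/13)
T3 translate by (-5, 1): (24/13, 10/13) → (-41/13, 23/13)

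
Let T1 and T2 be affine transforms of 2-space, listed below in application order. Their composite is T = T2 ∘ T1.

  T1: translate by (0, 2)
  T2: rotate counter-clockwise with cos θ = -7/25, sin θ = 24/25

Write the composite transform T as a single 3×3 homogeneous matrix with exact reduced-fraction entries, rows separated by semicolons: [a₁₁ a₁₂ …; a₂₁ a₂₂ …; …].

T = [-7/25 -24/25 -48/25; 24/25 -7/25 -14/25; 0 0 1]

T1 = [1 0 0; 0 1 2; 0 0 1]
T2·T1 = [-7/25 -24/25 -48/25; 24/25 -7/25 -14/25; 0 0 1]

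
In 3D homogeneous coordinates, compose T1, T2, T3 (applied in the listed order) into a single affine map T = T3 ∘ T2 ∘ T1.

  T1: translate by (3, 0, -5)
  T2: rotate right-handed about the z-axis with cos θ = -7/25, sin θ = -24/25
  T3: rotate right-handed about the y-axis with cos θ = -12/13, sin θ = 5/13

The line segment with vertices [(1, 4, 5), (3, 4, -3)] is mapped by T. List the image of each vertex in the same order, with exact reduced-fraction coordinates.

image vertices: (-816/325, -124/25, -68/65), (-1648/325, -172/25, 426/65)

T1 translate by (3, 0, -5): (1, 4, 5) → (4, 4, 0); (3, 4, -3) → (6, 4, -8)
T2 rotate right-handed about the z-axis with cos θ = -7/25, sin θ = -24/25: (4, 4, 0) → (68/25, -124/25, 0); (6, 4, -8) → (54/25, -172/25, -8)
T3 rotate right-handed about the y-axis with cos θ = -12/13, sin θ = 5/13: (68/25, -124/25, 0) → (-816/325, -124/25, -68/65); (54/25, -172/25, -8) → (-1648/325, -172/25, 426/65)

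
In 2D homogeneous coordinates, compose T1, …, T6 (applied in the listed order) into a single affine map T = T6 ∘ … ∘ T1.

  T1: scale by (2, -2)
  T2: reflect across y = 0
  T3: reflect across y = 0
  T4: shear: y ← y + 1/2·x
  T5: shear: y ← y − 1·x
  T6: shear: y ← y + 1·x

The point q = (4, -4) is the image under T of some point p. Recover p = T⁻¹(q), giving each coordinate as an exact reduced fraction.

p = (2, 3)

T1 = [2 0 0; 0 -2 0; 0 0 1]
T2·T1 = [2 0 0; 0 2 0; 0 0 1]
T3·…·T1 = [2 0 0; 0 -2 0; 0 0 1]
T4·…·T1 = [2 0 0; 1 -2 0; 0 0 1]
T5·…·T1 = [2 0 0; -1 -2 0; 0 0 1]
T6·…·T1 = [2 0 0; 1 -2 0; 0 0 1]
det M = -4; M⁻¹ = [1/2 0 0; 1/4 -1/2 0; 0 0 1]
M⁻¹ · (4, -4)ᵀ = (2, 3)ᵀ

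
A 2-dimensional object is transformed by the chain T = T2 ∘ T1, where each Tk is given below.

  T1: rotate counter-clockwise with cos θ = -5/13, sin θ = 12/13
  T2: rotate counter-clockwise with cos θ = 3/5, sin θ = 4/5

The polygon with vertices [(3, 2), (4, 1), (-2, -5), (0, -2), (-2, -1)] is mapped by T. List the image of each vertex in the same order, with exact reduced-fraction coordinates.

T1 rotate counter-clockwise with cos θ = -5/13, sin θ = 12/13: (3, 2) → (-3, 2); (4, 1) → (-32/13, 43/13); (-2, -5) → (70/13, 1/13); (0, -2) → (24/13, 10/13); (-2, -1) → (22/13, -19/13)
T2 rotate counter-clockwise with cos θ = 3/5, sin θ = 4/5: (-3, 2) → (-17/5, -6/5); (-32/13, 43/13) → (-268/65, 1/65); (70/13, 1/13) → (206/65, 283/65); (24/13, 10/13) → (32/65, 126/65); (22/13, -19/13) → (142/65, 31/65)

image vertices: (-17/5, -6/5), (-268/65, 1/65), (206/65, 283/65), (32/65, 126/65), (142/65, 31/65)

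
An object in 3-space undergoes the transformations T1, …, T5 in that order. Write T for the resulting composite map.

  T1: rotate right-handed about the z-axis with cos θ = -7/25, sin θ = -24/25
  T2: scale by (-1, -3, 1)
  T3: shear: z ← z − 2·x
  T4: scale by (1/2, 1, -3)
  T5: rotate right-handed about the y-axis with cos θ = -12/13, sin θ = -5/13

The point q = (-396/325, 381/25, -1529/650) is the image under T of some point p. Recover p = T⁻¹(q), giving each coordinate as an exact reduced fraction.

T1 = [-7/25 24/25 0 0; -24/25 -7/25 0 0; 0 0 1 0; 0 0 0 1]
T2·T1 = [7/25 -24/25 0 0; 72/25 21/25 0 0; 0 0 1 0; 0 0 0 1]
T3·…·T1 = [7/25 -24/25 0 0; 72/25 21/25 0 0; -14/25 48/25 1 0; 0 0 0 1]
T4·…·T1 = [7/50 -12/25 0 0; 72/25 21/25 0 0; 42/25 -144/25 -3 0; 0 0 0 1]
T5·…·T1 = [-252/325 864/325 15/13 0; 72/25 21/25 0 0; -973/650 1668/325 36/13 0; 0 0 0 1]
det M = -9/2; M⁻¹ = [-168/325 8/25 14/65 0; 576/325 7/75 -48/65 0; -139/39 0 24/13 0; 0 0 0 1]
M⁻¹ · (-396/325, 381/25, -1529/650)ᵀ = (5, 1, 0)ᵀ

p = (5, 1, 0)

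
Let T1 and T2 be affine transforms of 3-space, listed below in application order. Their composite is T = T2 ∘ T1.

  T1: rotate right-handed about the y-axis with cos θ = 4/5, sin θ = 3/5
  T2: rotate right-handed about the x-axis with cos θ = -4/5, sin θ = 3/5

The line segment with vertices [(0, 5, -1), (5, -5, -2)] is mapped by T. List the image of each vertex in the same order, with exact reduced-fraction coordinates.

image vertices: (-3/5, -88/25, 91/25), (14/5, 169/25, 17/25)

T1 rotate right-handed about the y-axis with cos θ = 4/5, sin θ = 3/5: (0, 5, -1) → (-3/5, 5, -4/5); (5, -5, -2) → (14/5, -5, -23/5)
T2 rotate right-handed about the x-axis with cos θ = -4/5, sin θ = 3/5: (-3/5, 5, -4/5) → (-3/5, -88/25, 91/25); (14/5, -5, -23/5) → (14/5, 169/25, 17/25)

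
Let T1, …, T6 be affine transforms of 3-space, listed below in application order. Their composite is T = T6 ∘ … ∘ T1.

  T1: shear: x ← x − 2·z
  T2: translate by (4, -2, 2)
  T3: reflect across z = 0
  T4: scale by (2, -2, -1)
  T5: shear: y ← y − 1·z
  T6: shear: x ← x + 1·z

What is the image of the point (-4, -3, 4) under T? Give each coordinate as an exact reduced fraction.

T(p) = (-10, 4, 6)

T1 shear: x ← x − 2·z: (-4, -3, 4) → (-12, -3, 4)
T2 translate by (4, -2, 2): (-12, -3, 4) → (-8, -5, 6)
T3 reflect across z = 0: (-8, -5, 6) → (-8, -5, -6)
T4 scale by (2, -2, -1): (-8, -5, -6) → (-16, 10, 6)
T5 shear: y ← y − 1·z: (-16, 10, 6) → (-16, 4, 6)
T6 shear: x ← x + 1·z: (-16, 4, 6) → (-10, 4, 6)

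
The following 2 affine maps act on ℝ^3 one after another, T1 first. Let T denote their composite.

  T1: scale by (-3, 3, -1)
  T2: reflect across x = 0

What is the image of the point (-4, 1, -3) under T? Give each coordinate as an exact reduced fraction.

T1 scale by (-3, 3, -1): (-4, 1, -3) → (12, 3, 3)
T2 reflect across x = 0: (12, 3, 3) → (-12, 3, 3)

T(p) = (-12, 3, 3)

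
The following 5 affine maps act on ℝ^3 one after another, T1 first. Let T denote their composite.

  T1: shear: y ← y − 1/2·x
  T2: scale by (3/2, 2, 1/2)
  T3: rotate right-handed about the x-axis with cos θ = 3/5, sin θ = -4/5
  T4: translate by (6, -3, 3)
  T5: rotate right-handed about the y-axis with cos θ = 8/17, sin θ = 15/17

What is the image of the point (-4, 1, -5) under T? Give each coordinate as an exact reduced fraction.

T(p) = (-99/34, -7/5, -132/85)

T1 shear: y ← y − 1/2·x: (-4, 1, -5) → (-4, 3, -5)
T2 scale by (3/2, 2, 1/2): (-4, 3, -5) → (-6, 6, -5/2)
T3 rotate right-handed about the x-axis with cos θ = 3/5, sin θ = -4/5: (-6, 6, -5/2) → (-6, 8/5, -63/10)
T4 translate by (6, -3, 3): (-6, 8/5, -63/10) → (0, -7/5, -33/10)
T5 rotate right-handed about the y-axis with cos θ = 8/17, sin θ = 15/17: (0, -7/5, -33/10) → (-99/34, -7/5, -132/85)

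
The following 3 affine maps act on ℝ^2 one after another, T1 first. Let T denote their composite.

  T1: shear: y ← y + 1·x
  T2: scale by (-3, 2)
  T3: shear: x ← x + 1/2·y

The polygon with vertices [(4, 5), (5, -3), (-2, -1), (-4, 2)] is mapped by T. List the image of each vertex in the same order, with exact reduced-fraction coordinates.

T1 shear: y ← y + 1·x: (4, 5) → (4, 9); (5, -3) → (5, 2); (-2, -1) → (-2, -3); (-4, 2) → (-4, -2)
T2 scale by (-3, 2): (4, 9) → (-12, 18); (5, 2) → (-15, 4); (-2, -3) → (6, -6); (-4, -2) → (12, -4)
T3 shear: x ← x + 1/2·y: (-12, 18) → (-3, 18); (-15, 4) → (-13, 4); (6, -6) → (3, -6); (12, -4) → (10, -4)

image vertices: (-3, 18), (-13, 4), (3, -6), (10, -4)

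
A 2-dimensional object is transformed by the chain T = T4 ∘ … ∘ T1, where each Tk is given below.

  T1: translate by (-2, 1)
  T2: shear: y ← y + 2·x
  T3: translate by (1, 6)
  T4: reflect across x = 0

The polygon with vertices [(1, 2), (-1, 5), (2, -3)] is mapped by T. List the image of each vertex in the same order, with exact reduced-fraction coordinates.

T1 translate by (-2, 1): (1, 2) → (-1, 3); (-1, 5) → (-3, 6); (2, -3) → (0, -2)
T2 shear: y ← y + 2·x: (-1, 3) → (-1, 1); (-3, 6) → (-3, 0); (0, -2) → (0, -2)
T3 translate by (1, 6): (-1, 1) → (0, 7); (-3, 0) → (-2, 6); (0, -2) → (1, 4)
T4 reflect across x = 0: (0, 7) → (0, 7); (-2, 6) → (2, 6); (1, 4) → (-1, 4)

image vertices: (0, 7), (2, 6), (-1, 4)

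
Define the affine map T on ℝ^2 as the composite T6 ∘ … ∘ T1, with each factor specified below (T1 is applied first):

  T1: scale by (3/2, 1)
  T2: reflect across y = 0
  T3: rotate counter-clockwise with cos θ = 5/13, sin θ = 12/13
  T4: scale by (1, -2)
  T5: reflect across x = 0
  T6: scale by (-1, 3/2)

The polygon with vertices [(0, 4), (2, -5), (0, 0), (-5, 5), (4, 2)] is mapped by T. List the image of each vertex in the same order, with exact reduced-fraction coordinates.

T1 scale by (3/2, 1): (0, 4) → (0, 4); (2, -5) → (3, -5); (0, 0) → (0, 0); (-5, 5) → (-15/2, 5); (4, 2) → (6, 2)
T2 reflect across y = 0: (0, 4) → (0, -4); (3, -5) → (3, 5); (0, 0) → (0, 0); (-15/2, 5) → (-15/2, -5); (6, 2) → (6, -2)
T3 rotate counter-clockwise with cos θ = 5/13, sin θ = 12/13: (0, -4) → (48/13, -20/13); (3, 5) → (-45/13, 61/13); (0, 0) → (0, 0); (-15/2, -5) → (45/26, -115/13); (6, -2) → (54/13, 62/13)
T4 scale by (1, -2): (48/13, -20/13) → (48/13, 40/13); (-45/13, 61/13) → (-45/13, -122/13); (0, 0) → (0, 0); (45/26, -115/13) → (45/26, 230/13); (54/13, 62/13) → (54/13, -124/13)
T5 reflect across x = 0: (48/13, 40/13) → (-48/13, 40/13); (-45/13, -122/13) → (45/13, -122/13); (0, 0) → (0, 0); (45/26, 230/13) → (-45/26, 230/13); (54/13, -124/13) → (-54/13, -124/13)
T6 scale by (-1, 3/2): (-48/13, 40/13) → (48/13, 60/13); (45/13, -122/13) → (-45/13, -183/13); (0, 0) → (0, 0); (-45/26, 230/13) → (45/26, 345/13); (-54/13, -124/13) → (54/13, -186/13)

image vertices: (48/13, 60/13), (-45/13, -183/13), (0, 0), (45/26, 345/13), (54/13, -186/13)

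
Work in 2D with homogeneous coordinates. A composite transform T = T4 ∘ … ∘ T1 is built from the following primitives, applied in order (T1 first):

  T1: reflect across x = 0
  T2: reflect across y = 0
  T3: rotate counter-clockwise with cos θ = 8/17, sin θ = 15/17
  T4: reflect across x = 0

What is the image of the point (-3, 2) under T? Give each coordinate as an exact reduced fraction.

T1 reflect across x = 0: (-3, 2) → (3, 2)
T2 reflect across y = 0: (3, 2) → (3, -2)
T3 rotate counter-clockwise with cos θ = 8/17, sin θ = 15/17: (3, -2) → (54/17, 29/17)
T4 reflect across x = 0: (54/17, 29/17) → (-54/17, 29/17)

T(p) = (-54/17, 29/17)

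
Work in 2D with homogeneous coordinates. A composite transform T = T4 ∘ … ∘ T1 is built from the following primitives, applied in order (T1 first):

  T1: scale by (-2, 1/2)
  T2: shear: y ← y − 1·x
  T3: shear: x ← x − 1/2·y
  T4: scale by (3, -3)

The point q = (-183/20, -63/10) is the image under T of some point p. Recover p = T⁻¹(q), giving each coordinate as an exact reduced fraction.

T1 = [-2 0 0; 0 1/2 0; 0 0 1]
T2·T1 = [-2 0 0; 2 1/2 0; 0 0 1]
T3·…·T1 = [-3 -1/4 0; 2 1/2 0; 0 0 1]
T4·…·T1 = [-9 -3/4 0; -6 -3/2 0; 0 0 1]
det M = 9; M⁻¹ = [-1/6 1/12 0; 2/3 -1 0; 0 0 1]
M⁻¹ · (-183/20, -63/10)ᵀ = (1, 1/5)ᵀ

p = (1, 1/5)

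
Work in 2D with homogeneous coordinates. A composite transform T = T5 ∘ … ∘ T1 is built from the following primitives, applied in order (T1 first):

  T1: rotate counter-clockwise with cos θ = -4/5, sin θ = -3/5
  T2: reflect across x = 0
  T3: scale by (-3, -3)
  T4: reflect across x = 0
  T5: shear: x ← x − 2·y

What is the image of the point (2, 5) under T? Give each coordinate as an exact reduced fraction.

T1 rotate counter-clockwise with cos θ = -4/5, sin θ = -3/5: (2, 5) → (7/5, -26/5)
T2 reflect across x = 0: (7/5, -26/5) → (-7/5, -26/5)
T3 scale by (-3, -3): (-7/5, -26/5) → (21/5, 78/5)
T4 reflect across x = 0: (21/5, 78/5) → (-21/5, 78/5)
T5 shear: x ← x − 2·y: (-21/5, 78/5) → (-177/5, 78/5)

T(p) = (-177/5, 78/5)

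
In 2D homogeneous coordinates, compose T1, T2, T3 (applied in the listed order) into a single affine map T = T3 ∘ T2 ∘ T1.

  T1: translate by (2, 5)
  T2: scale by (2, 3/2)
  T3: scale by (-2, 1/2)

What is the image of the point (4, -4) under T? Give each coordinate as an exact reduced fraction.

T1 translate by (2, 5): (4, -4) → (6, 1)
T2 scale by (2, 3/2): (6, 1) → (12, 3/2)
T3 scale by (-2, 1/2): (12, 3/2) → (-24, 3/4)

T(p) = (-24, 3/4)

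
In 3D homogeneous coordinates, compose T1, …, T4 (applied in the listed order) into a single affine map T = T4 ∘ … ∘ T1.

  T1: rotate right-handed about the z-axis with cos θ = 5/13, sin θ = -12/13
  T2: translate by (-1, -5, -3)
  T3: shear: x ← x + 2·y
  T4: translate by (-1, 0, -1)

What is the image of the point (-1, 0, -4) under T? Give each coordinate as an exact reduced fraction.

T1 rotate right-handed about the z-axis with cos θ = 5/13, sin θ = -12/13: (-1, 0, -4) → (-5/13, 12/13, -4)
T2 translate by (-1, -5, -3): (-5/13, 12/13, -4) → (-18/13, -53/13, -7)
T3 shear: x ← x + 2·y: (-18/13, -53/13, -7) → (-124/13, -53/13, -7)
T4 translate by (-1, 0, -1): (-124/13, -53/13, -7) → (-137/13, -53/13, -8)

T(p) = (-137/13, -53/13, -8)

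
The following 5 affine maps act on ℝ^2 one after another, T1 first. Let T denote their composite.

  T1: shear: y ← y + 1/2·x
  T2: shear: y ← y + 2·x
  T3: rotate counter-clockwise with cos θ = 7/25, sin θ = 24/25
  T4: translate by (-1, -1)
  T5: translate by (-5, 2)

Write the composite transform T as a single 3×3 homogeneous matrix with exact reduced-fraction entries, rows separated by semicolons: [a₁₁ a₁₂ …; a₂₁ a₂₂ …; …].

T1 = [1 0 0; 1/2 1 0; 0 0 1]
T2·T1 = [1 0 0; 5/2 1 0; 0 0 1]
T3·…·T1 = [-53/25 -24/25 0; 83/50 7/25 0; 0 0 1]
T4·…·T1 = [-53/25 -24/25 -1; 83/50 7/25 -1; 0 0 1]
T5·…·T1 = [-53/25 -24/25 -6; 83/50 7/25 1; 0 0 1]

T = [-53/25 -24/25 -6; 83/50 7/25 1; 0 0 1]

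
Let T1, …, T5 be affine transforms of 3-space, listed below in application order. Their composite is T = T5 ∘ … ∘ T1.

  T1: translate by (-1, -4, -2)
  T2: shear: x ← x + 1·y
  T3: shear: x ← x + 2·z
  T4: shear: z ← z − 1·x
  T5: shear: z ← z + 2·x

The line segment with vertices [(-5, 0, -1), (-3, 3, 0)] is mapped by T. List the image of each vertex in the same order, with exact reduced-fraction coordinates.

image vertices: (-16, -4, -19), (-9, -1, -11)

T1 translate by (-1, -4, -2): (-5, 0, -1) → (-6, -4, -3); (-3, 3, 0) → (-4, -1, -2)
T2 shear: x ← x + 1·y: (-6, -4, -3) → (-10, -4, -3); (-4, -1, -2) → (-5, -1, -2)
T3 shear: x ← x + 2·z: (-10, -4, -3) → (-16, -4, -3); (-5, -1, -2) → (-9, -1, -2)
T4 shear: z ← z − 1·x: (-16, -4, -3) → (-16, -4, 13); (-9, -1, -2) → (-9, -1, 7)
T5 shear: z ← z + 2·x: (-16, -4, 13) → (-16, -4, -19); (-9, -1, 7) → (-9, -1, -11)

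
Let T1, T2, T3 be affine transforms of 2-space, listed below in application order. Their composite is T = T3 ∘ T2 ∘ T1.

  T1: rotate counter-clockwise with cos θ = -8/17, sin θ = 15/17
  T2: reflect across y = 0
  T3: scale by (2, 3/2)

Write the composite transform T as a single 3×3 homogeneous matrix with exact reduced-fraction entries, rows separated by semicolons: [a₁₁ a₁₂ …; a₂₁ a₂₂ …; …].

T = [-16/17 -30/17 0; -45/34 12/17 0; 0 0 1]

T1 = [-8/17 -15/17 0; 15/17 -8/17 0; 0 0 1]
T2·T1 = [-8/17 -15/17 0; -15/17 8/17 0; 0 0 1]
T3·…·T1 = [-16/17 -30/17 0; -45/34 12/17 0; 0 0 1]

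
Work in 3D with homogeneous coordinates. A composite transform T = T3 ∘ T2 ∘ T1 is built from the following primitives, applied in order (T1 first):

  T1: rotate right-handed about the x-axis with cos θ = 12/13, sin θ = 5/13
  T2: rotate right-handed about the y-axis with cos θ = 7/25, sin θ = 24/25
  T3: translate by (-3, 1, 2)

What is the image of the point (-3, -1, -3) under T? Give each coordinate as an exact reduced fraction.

T(p) = (-2232/325, 16/13, 1299/325)

T1 rotate right-handed about the x-axis with cos θ = 12/13, sin θ = 5/13: (-3, -1, -3) → (-3, 3/13, -41/13)
T2 rotate right-handed about the y-axis with cos θ = 7/25, sin θ = 24/25: (-3, 3/13, -41/13) → (-1257/325, 3/13, 649/325)
T3 translate by (-3, 1, 2): (-1257/325, 3/13, 649/325) → (-2232/325, 16/13, 1299/325)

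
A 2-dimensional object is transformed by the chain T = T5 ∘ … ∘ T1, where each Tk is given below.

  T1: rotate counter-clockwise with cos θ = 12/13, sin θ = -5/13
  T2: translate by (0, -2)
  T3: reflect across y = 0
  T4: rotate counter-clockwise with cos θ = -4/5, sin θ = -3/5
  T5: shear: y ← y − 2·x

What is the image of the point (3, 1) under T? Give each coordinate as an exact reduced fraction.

T(p) = (-77/65, -17/13)

T1 rotate counter-clockwise with cos θ = 12/13, sin θ = -5/13: (3, 1) → (41/13, -3/13)
T2 translate by (0, -2): (41/13, -3/13) → (41/13, -29/13)
T3 reflect across y = 0: (41/13, -29/13) → (41/13, 29/13)
T4 rotate counter-clockwise with cos θ = -4/5, sin θ = -3/5: (41/13, 29/13) → (-77/65, -239/65)
T5 shear: y ← y − 2·x: (-77/65, -239/65) → (-77/65, -17/13)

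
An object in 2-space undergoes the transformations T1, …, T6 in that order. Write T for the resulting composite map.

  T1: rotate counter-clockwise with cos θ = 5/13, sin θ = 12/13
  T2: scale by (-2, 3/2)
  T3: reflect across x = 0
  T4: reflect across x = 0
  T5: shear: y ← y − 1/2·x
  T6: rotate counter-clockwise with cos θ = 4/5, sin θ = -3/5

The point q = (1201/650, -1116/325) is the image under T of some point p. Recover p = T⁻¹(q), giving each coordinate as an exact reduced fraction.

p = (-3/5, 5/3)

T1 = [5/13 -12/13 0; 12/13 5/13 0; 0 0 1]
T2·T1 = [-10/13 24/13 0; 18/13 15/26 0; 0 0 1]
T3·…·T1 = [10/13 -24/13 0; 18/13 15/26 0; 0 0 1]
T4·…·T1 = [-10/13 24/13 0; 18/13 15/26 0; 0 0 1]
T5·…·T1 = [-10/13 24/13 0; 23/13 -9/26 0; 0 0 1]
T6·…·T1 = [29/65 33/26 0; 122/65 -18/13 0; 0 0 1]
det M = -3; M⁻¹ = [6/13 11/26 0; 122/195 -29/195 0; 0 0 1]
M⁻¹ · (1201/650, -1116/325)ᵀ = (-3/5, 5/3)ᵀ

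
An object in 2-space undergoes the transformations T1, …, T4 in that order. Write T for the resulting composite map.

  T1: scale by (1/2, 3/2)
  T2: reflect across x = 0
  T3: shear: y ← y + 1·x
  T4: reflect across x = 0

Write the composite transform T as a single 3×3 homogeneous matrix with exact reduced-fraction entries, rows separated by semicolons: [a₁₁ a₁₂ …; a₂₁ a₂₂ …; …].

T1 = [1/2 0 0; 0 3/2 0; 0 0 1]
T2·T1 = [-1/2 0 0; 0 3/2 0; 0 0 1]
T3·…·T1 = [-1/2 0 0; -1/2 3/2 0; 0 0 1]
T4·…·T1 = [1/2 0 0; -1/2 3/2 0; 0 0 1]

T = [1/2 0 0; -1/2 3/2 0; 0 0 1]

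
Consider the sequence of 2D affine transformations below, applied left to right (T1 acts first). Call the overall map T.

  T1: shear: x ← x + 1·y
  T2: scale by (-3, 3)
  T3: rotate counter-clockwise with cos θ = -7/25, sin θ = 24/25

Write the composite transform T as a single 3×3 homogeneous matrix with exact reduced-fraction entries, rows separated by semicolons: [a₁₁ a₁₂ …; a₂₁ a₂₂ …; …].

T1 = [1 1 0; 0 1 0; 0 0 1]
T2·T1 = [-3 -3 0; 0 3 0; 0 0 1]
T3·…·T1 = [21/25 -51/25 0; -72/25 -93/25 0; 0 0 1]

T = [21/25 -51/25 0; -72/25 -93/25 0; 0 0 1]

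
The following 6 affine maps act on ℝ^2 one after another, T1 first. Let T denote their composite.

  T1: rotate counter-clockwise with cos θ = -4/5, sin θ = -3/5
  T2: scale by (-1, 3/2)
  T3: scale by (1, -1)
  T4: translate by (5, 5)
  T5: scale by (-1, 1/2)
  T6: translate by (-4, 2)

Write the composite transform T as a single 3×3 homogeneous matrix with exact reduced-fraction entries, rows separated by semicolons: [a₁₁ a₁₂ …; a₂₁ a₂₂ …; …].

T1 = [-4/5 3/5 0; -3/5 -4/5 0; 0 0 1]
T2·T1 = [4/5 -3/5 0; -9/10 -6/5 0; 0 0 1]
T3·…·T1 = [4/5 -3/5 0; 9/10 6/5 0; 0 0 1]
T4·…·T1 = [4/5 -3/5 5; 9/10 6/5 5; 0 0 1]
T5·…·T1 = [-4/5 3/5 -5; 9/20 3/5 5/2; 0 0 1]
T6·…·T1 = [-4/5 3/5 -9; 9/20 3/5 9/2; 0 0 1]

T = [-4/5 3/5 -9; 9/20 3/5 9/2; 0 0 1]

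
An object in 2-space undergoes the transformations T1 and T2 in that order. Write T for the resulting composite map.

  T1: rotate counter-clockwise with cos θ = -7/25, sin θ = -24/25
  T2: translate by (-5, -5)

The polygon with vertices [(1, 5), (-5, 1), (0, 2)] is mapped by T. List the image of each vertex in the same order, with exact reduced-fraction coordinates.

T1 rotate counter-clockwise with cos θ = -7/25, sin θ = -24/25: (1, 5) → (113/25, -59/25); (-5, 1) → (59/25, 113/25); (0, 2) → (48/25, -14/25)
T2 translate by (-5, -5): (113/25, -59/25) → (-12/25, -184/25); (59/25, 113/25) → (-66/25, -12/25); (48/25, -14/25) → (-77/25, -139/25)

image vertices: (-12/25, -184/25), (-66/25, -12/25), (-77/25, -139/25)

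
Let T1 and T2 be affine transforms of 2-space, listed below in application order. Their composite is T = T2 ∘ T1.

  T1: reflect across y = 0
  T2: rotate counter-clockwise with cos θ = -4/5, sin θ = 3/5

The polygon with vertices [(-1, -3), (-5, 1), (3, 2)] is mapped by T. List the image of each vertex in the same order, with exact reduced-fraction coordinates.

image vertices: (-1, -3), (23/5, -11/5), (-6/5, 17/5)

T1 reflect across y = 0: (-1, -3) → (-1, 3); (-5, 1) → (-5, -1); (3, 2) → (3, -2)
T2 rotate counter-clockwise with cos θ = -4/5, sin θ = 3/5: (-1, 3) → (-1, -3); (-5, -1) → (23/5, -11/5); (3, -2) → (-6/5, 17/5)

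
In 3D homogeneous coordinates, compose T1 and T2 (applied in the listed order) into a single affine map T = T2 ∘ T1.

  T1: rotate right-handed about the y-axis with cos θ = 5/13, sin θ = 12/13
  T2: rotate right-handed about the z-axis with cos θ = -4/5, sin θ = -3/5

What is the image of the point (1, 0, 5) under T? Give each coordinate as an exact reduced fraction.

T1 rotate right-handed about the y-axis with cos θ = 5/13, sin θ = 12/13: (1, 0, 5) → (5, 0, 1)
T2 rotate right-handed about the z-axis with cos θ = -4/5, sin θ = -3/5: (5, 0, 1) → (-4, -3, 1)

T(p) = (-4, -3, 1)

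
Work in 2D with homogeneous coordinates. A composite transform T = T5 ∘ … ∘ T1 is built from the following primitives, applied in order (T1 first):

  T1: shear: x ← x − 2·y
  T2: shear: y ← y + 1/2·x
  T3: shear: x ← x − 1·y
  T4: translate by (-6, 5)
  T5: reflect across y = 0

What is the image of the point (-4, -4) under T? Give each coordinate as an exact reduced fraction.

T1 shear: x ← x − 2·y: (-4, -4) → (4, -4)
T2 shear: y ← y + 1/2·x: (4, -4) → (4, -2)
T3 shear: x ← x − 1·y: (4, -2) → (6, -2)
T4 translate by (-6, 5): (6, -2) → (0, 3)
T5 reflect across y = 0: (0, 3) → (0, -3)

T(p) = (0, -3)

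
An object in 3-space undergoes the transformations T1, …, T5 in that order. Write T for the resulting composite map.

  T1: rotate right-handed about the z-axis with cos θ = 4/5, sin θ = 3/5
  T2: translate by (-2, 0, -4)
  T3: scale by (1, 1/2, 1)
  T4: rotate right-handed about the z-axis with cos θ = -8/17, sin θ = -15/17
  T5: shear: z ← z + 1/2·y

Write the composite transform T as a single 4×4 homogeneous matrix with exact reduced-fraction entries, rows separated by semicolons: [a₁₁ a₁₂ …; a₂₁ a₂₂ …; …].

T = [-19/170 54/85 0 16/17; -72/85 29/85 0 30/17; -36/85 29/170 1 -53/17; 0 0 0 1]

T1 = [4/5 -3/5 0 0; 3/5 4/5 0 0; 0 0 1 0; 0 0 0 1]
T2·T1 = [4/5 -3/5 0 -2; 3/5 4/5 0 0; 0 0 1 -4; 0 0 0 1]
T3·…·T1 = [4/5 -3/5 0 -2; 3/10 2/5 0 0; 0 0 1 -4; 0 0 0 1]
T4·…·T1 = [-19/170 54/85 0 16/17; -72/85 29/85 0 30/17; 0 0 1 -4; 0 0 0 1]
T5·…·T1 = [-19/170 54/85 0 16/17; -72/85 29/85 0 30/17; -36/85 29/170 1 -53/17; 0 0 0 1]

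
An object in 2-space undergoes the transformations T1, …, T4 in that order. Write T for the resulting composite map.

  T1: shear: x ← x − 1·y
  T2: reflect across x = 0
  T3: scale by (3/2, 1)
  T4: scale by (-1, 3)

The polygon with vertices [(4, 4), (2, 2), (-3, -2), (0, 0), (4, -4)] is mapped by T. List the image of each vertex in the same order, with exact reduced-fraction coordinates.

image vertices: (0, 12), (0, 6), (-3/2, -6), (0, 0), (12, -12)

T1 shear: x ← x − 1·y: (4, 4) → (0, 4); (2, 2) → (0, 2); (-3, -2) → (-1, -2); (0, 0) → (0, 0); (4, -4) → (8, -4)
T2 reflect across x = 0: (0, 4) → (0, 4); (0, 2) → (0, 2); (-1, -2) → (1, -2); (0, 0) → (0, 0); (8, -4) → (-8, -4)
T3 scale by (3/2, 1): (0, 4) → (0, 4); (0, 2) → (0, 2); (1, -2) → (3/2, -2); (0, 0) → (0, 0); (-8, -4) → (-12, -4)
T4 scale by (-1, 3): (0, 4) → (0, 12); (0, 2) → (0, 6); (3/2, -2) → (-3/2, -6); (0, 0) → (0, 0); (-12, -4) → (12, -12)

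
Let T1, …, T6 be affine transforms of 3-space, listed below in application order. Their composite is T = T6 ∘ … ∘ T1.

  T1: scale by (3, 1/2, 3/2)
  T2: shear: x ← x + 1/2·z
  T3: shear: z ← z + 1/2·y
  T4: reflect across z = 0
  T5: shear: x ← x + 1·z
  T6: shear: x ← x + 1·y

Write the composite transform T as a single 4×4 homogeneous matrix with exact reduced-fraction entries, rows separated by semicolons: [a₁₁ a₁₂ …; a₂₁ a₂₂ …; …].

T = [3 1/4 -3/4 0; 0 1/2 0 0; 0 -1/4 -3/2 0; 0 0 0 1]

T1 = [3 0 0 0; 0 1/2 0 0; 0 0 3/2 0; 0 0 0 1]
T2·T1 = [3 0 3/4 0; 0 1/2 0 0; 0 0 3/2 0; 0 0 0 1]
T3·…·T1 = [3 0 3/4 0; 0 1/2 0 0; 0 1/4 3/2 0; 0 0 0 1]
T4·…·T1 = [3 0 3/4 0; 0 1/2 0 0; 0 -1/4 -3/2 0; 0 0 0 1]
T5·…·T1 = [3 -1/4 -3/4 0; 0 1/2 0 0; 0 -1/4 -3/2 0; 0 0 0 1]
T6·…·T1 = [3 1/4 -3/4 0; 0 1/2 0 0; 0 -1/4 -3/2 0; 0 0 0 1]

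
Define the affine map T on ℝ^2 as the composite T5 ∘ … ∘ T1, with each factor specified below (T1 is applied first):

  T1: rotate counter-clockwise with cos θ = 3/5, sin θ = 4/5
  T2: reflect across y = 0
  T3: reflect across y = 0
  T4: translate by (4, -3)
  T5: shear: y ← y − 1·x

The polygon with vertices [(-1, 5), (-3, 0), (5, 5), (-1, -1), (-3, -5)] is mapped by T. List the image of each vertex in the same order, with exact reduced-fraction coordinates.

image vertices: (-3/5, -1/5), (11/5, -38/5), (3, 1), (21/5, -43/5), (31/5, -73/5)

T1 rotate counter-clockwise with cos θ = 3/5, sin θ = 4/5: (-1, 5) → (-23/5, 11/5); (-3, 0) → (-9/5, -12/5); (5, 5) → (-1, 7); (-1, -1) → (1/5, -7/5); (-3, -5) → (11/5, -27/5)
T2 reflect across y = 0: (-23/5, 11/5) → (-23/5, -11/5); (-9/5, -12/5) → (-9/5, 12/5); (-1, 7) → (-1, -7); (1/5, -7/5) → (1/5, 7/5); (11/5, -27/5) → (11/5, 27/5)
T3 reflect across y = 0: (-23/5, -11/5) → (-23/5, 11/5); (-9/5, 12/5) → (-9/5, -12/5); (-1, -7) → (-1, 7); (1/5, 7/5) → (1/5, -7/5); (11/5, 27/5) → (11/5, -27/5)
T4 translate by (4, -3): (-23/5, 11/5) → (-3/5, -4/5); (-9/5, -12/5) → (11/5, -27/5); (-1, 7) → (3, 4); (1/5, -7/5) → (21/5, -22/5); (11/5, -27/5) → (31/5, -42/5)
T5 shear: y ← y − 1·x: (-3/5, -4/5) → (-3/5, -1/5); (11/5, -27/5) → (11/5, -38/5); (3, 4) → (3, 1); (21/5, -22/5) → (21/5, -43/5); (31/5, -42/5) → (31/5, -73/5)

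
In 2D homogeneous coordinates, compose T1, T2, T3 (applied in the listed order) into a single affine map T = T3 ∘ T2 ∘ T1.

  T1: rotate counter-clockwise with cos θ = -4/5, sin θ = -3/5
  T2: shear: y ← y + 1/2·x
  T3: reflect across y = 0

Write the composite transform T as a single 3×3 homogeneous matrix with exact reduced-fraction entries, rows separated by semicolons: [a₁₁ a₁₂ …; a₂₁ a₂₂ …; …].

T = [-4/5 3/5 0; 1 1/2 0; 0 0 1]

T1 = [-4/5 3/5 0; -3/5 -4/5 0; 0 0 1]
T2·T1 = [-4/5 3/5 0; -1 -1/2 0; 0 0 1]
T3·…·T1 = [-4/5 3/5 0; 1 1/2 0; 0 0 1]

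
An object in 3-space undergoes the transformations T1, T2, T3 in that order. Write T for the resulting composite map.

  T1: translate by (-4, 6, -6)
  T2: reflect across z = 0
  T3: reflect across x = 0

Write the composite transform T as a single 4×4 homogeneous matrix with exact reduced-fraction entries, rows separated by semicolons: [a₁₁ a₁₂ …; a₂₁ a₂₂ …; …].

T = [-1 0 0 4; 0 1 0 6; 0 0 -1 6; 0 0 0 1]

T1 = [1 0 0 -4; 0 1 0 6; 0 0 1 -6; 0 0 0 1]
T2·T1 = [1 0 0 -4; 0 1 0 6; 0 0 -1 6; 0 0 0 1]
T3·…·T1 = [-1 0 0 4; 0 1 0 6; 0 0 -1 6; 0 0 0 1]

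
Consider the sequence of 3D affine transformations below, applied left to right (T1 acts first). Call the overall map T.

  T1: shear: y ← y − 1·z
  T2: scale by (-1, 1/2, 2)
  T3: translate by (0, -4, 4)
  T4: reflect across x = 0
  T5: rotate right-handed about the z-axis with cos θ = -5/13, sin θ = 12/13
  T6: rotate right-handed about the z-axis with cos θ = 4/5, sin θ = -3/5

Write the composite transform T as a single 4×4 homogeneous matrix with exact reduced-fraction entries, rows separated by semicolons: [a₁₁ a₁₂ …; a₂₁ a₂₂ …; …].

T1 = [1 0 0 0; 0 1 -1 0; 0 0 1 0; 0 0 0 1]
T2·T1 = [-1 0 0 0; 0 1/2 -1/2 0; 0 0 2 0; 0 0 0 1]
T3·…·T1 = [-1 0 0 0; 0 1/2 -1/2 -4; 0 0 2 4; 0 0 0 1]
T4·…·T1 = [1 0 0 0; 0 1/2 -1/2 -4; 0 0 2 4; 0 0 0 1]
T5·…·T1 = [-5/13 -6/13 6/13 48/13; 12/13 -5/26 5/26 20/13; 0 0 2 4; 0 0 0 1]
T6·…·T1 = [16/65 -63/130 63/130 252/65; 63/65 8/65 -8/65 -64/65; 0 0 2 4; 0 0 0 1]

T = [16/65 -63/130 63/130 252/65; 63/65 8/65 -8/65 -64/65; 0 0 2 4; 0 0 0 1]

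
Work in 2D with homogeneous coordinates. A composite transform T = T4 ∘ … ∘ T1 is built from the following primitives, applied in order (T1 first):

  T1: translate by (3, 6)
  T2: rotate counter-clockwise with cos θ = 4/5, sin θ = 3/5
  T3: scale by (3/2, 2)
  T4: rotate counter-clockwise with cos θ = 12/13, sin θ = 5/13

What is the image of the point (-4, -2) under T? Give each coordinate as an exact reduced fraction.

T1 translate by (3, 6): (-4, -2) → (-1, 4)
T2 rotate counter-clockwise with cos θ = 4/5, sin θ = 3/5: (-1, 4) → (-16/5, 13/5)
T3 scale by (3/2, 2): (-16/5, 13/5) → (-24/5, 26/5)
T4 rotate counter-clockwise with cos θ = 12/13, sin θ = 5/13: (-24/5, 26/5) → (-418/65, 192/65)

T(p) = (-418/65, 192/65)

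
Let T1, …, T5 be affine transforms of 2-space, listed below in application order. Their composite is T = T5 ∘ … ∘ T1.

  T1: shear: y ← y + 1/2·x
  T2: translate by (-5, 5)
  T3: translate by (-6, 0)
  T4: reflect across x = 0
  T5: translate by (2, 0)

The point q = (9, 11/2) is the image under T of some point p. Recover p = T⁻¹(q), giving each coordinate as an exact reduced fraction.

p = (4, -3/2)

T1 = [1 0 0; 1/2 1 0; 0 0 1]
T2·T1 = [1 0 -5; 1/2 1 5; 0 0 1]
T3·…·T1 = [1 0 -11; 1/2 1 5; 0 0 1]
T4·…·T1 = [-1 0 11; 1/2 1 5; 0 0 1]
T5·…·T1 = [-1 0 13; 1/2 1 5; 0 0 1]
det M = -1; M⁻¹ = [-1 0 13; 1/2 1 -23/2; 0 0 1]
M⁻¹ · (9, 11/2)ᵀ = (4, -3/2)ᵀ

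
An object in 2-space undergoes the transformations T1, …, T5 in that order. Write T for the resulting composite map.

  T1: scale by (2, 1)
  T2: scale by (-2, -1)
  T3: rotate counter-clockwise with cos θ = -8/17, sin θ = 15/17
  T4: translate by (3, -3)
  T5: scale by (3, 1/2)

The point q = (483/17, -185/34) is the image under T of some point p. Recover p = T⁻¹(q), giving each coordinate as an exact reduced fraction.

p = (5/2, 2)

T1 = [2 0 0; 0 1 0; 0 0 1]
T2·T1 = [-4 0 0; 0 -1 0; 0 0 1]
T3·…·T1 = [32/17 15/17 0; -60/17 8/17 0; 0 0 1]
T4·…·T1 = [32/17 15/17 3; -60/17 8/17 -3; 0 0 1]
T5·…·T1 = [96/17 45/17 9; -30/17 4/17 -3/2; 0 0 1]
det M = 6; M⁻¹ = [2/51 -15/34 -69/68; 5/17 16/17 -21/17; 0 0 1]
M⁻¹ · (483/17, -185/34)ᵀ = (5/2, 2)ᵀ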